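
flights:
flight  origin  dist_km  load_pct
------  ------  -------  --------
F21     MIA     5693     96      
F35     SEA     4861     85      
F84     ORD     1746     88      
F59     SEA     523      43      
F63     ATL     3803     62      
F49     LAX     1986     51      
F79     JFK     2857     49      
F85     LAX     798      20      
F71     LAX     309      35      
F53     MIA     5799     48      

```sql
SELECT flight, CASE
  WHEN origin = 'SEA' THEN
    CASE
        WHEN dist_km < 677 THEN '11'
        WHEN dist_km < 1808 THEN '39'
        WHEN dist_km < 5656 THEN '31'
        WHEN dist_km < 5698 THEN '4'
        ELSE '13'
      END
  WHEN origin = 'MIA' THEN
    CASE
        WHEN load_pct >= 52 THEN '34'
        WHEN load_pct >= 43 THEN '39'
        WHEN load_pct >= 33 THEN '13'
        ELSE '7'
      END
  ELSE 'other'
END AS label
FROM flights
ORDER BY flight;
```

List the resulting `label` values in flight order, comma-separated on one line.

flight=F21: origin='MIA' → inner[load_pct >= 52] → 34
flight=F35: origin='SEA' → inner[dist_km < 5656] → 31
flight=F49: origin='LAX' → outer ELSE → other
flight=F53: origin='MIA' → inner[load_pct >= 43] → 39
flight=F59: origin='SEA' → inner[dist_km < 677] → 11
flight=F63: origin='ATL' → outer ELSE → other
flight=F71: origin='LAX' → outer ELSE → other
flight=F79: origin='JFK' → outer ELSE → other
flight=F84: origin='ORD' → outer ELSE → other
flight=F85: origin='LAX' → outer ELSE → other

34, 31, other, 39, 11, other, other, other, other, other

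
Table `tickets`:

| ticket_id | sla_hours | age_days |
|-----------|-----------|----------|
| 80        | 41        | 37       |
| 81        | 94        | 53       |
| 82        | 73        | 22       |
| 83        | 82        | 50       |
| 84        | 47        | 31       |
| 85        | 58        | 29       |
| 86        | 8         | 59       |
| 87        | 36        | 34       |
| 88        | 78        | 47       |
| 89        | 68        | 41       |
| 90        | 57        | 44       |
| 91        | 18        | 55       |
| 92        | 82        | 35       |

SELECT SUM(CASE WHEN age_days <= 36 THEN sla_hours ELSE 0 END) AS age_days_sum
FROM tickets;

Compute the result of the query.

296

ticket_id=80: ✗
ticket_id=81: ✗
ticket_id=82: ✓ → 73
ticket_id=83: ✗
ticket_id=84: ✓ → 47
ticket_id=85: ✓ → 58
ticket_id=86: ✗
ticket_id=87: ✓ → 36
ticket_id=88: ✗
ticket_id=89: ✗
ticket_id=90: ✗
ticket_id=91: ✗
ticket_id=92: ✓ → 82
age_days_sum = 73 + 47 + 58 + 36 + 82 = 296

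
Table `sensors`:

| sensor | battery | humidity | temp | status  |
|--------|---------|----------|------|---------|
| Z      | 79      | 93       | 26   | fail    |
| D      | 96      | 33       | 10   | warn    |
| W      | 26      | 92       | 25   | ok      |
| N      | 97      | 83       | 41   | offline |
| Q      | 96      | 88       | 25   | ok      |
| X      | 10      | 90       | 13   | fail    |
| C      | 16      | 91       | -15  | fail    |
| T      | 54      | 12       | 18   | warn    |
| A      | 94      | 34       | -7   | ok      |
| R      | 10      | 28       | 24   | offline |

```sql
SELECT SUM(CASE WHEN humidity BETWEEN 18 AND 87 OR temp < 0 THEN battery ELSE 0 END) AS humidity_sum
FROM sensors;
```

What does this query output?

sensor=Z: ✗
sensor=D: ✓ → 96
sensor=W: ✗
sensor=N: ✓ → 97
sensor=Q: ✗
sensor=X: ✗
sensor=C: ✓ → 16
sensor=T: ✗
sensor=A: ✓ → 94
sensor=R: ✓ → 10
humidity_sum = 96 + 97 + 16 + 94 + 10 = 313

313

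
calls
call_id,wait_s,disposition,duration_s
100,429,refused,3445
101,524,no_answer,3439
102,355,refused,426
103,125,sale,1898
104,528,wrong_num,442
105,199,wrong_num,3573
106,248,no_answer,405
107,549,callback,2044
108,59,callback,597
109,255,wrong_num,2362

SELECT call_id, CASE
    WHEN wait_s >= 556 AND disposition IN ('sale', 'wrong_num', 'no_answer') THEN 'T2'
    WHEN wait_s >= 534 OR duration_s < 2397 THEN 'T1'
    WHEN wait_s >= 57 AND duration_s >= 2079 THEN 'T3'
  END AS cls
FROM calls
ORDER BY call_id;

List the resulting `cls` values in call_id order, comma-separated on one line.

call_id=100: wait_s >= 57 AND duration_s >= 2079 → T3
call_id=101: wait_s >= 57 AND duration_s >= 2079 → T3
call_id=102: wait_s >= 534 OR duration_s < 2397 → T1
call_id=103: wait_s >= 534 OR duration_s < 2397 → T1
call_id=104: wait_s >= 534 OR duration_s < 2397 → T1
call_id=105: wait_s >= 57 AND duration_s >= 2079 → T3
call_id=106: wait_s >= 534 OR duration_s < 2397 → T1
call_id=107: wait_s >= 534 OR duration_s < 2397 → T1
call_id=108: wait_s >= 534 OR duration_s < 2397 → T1
call_id=109: wait_s >= 534 OR duration_s < 2397 → T1

T3, T3, T1, T1, T1, T3, T1, T1, T1, T1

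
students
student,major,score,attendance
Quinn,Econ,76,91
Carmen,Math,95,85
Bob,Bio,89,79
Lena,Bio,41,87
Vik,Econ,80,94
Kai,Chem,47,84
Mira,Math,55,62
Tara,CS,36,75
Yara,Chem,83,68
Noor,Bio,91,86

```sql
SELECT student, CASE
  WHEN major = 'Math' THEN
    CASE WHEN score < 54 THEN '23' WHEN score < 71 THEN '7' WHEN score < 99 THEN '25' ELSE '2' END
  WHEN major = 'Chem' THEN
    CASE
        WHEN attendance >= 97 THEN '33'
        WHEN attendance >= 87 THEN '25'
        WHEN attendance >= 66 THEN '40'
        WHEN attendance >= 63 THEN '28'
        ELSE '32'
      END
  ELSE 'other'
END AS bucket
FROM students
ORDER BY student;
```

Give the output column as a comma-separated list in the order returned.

student=Bob: major='Bio' → outer ELSE → other
student=Carmen: major='Math' → inner[score < 99] → 25
student=Kai: major='Chem' → inner[attendance >= 66] → 40
student=Lena: major='Bio' → outer ELSE → other
student=Mira: major='Math' → inner[score < 71] → 7
student=Noor: major='Bio' → outer ELSE → other
student=Quinn: major='Econ' → outer ELSE → other
student=Tara: major='CS' → outer ELSE → other
student=Vik: major='Econ' → outer ELSE → other
student=Yara: major='Chem' → inner[attendance >= 66] → 40

other, 25, 40, other, 7, other, other, other, other, 40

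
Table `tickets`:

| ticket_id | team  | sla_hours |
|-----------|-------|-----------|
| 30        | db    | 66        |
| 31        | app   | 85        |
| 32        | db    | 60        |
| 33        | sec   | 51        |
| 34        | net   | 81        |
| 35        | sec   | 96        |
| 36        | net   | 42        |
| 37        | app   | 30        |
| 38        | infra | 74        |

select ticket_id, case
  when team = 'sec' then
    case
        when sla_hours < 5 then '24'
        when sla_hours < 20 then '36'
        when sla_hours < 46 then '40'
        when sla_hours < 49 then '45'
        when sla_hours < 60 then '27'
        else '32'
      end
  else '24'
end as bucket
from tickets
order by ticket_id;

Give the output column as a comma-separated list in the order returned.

24, 24, 24, 27, 24, 32, 24, 24, 24

ticket_id=30: team='db' → outer ELSE → 24
ticket_id=31: team='app' → outer ELSE → 24
ticket_id=32: team='db' → outer ELSE → 24
ticket_id=33: team='sec' → inner[sla_hours < 60] → 27
ticket_id=34: team='net' → outer ELSE → 24
ticket_id=35: team='sec' → inner[ELSE] → 32
ticket_id=36: team='net' → outer ELSE → 24
ticket_id=37: team='app' → outer ELSE → 24
ticket_id=38: team='infra' → outer ELSE → 24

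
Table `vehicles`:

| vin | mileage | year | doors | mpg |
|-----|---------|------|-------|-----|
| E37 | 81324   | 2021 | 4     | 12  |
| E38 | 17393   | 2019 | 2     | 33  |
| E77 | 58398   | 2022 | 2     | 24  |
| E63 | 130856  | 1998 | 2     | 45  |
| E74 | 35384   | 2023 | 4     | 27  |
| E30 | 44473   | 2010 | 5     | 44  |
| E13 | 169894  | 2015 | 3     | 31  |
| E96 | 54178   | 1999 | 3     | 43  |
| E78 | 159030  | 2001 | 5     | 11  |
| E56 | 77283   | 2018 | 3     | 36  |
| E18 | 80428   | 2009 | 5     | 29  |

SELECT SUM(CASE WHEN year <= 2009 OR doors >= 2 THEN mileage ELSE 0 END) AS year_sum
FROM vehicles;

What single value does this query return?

908641

vin=E37: ✓ → 81324
vin=E38: ✓ → 17393
vin=E77: ✓ → 58398
vin=E63: ✓ → 130856
vin=E74: ✓ → 35384
vin=E30: ✓ → 44473
vin=E13: ✓ → 169894
vin=E96: ✓ → 54178
vin=E78: ✓ → 159030
vin=E56: ✓ → 77283
vin=E18: ✓ → 80428
year_sum = 81324 + 17393 + 58398 + 130856 + 35384 + 44473 + 169894 + 54178 + 159030 + 77283 + 80428 = 908641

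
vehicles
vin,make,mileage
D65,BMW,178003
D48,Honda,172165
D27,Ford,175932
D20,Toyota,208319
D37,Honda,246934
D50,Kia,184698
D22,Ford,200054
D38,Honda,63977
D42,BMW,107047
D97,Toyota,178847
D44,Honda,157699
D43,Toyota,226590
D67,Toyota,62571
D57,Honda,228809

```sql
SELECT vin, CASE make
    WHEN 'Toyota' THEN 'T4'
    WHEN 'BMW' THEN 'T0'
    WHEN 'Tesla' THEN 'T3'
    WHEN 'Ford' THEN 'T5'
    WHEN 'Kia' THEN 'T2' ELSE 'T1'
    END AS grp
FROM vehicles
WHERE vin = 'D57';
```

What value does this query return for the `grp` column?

T1

vin = D57: make=Honda, mileage=228809.
make='Toyota' → false
make='BMW' → false
make='Tesla' → false
make='Ford' → false
make='Kia' → false
No prior WHEN matched → ELSE → T1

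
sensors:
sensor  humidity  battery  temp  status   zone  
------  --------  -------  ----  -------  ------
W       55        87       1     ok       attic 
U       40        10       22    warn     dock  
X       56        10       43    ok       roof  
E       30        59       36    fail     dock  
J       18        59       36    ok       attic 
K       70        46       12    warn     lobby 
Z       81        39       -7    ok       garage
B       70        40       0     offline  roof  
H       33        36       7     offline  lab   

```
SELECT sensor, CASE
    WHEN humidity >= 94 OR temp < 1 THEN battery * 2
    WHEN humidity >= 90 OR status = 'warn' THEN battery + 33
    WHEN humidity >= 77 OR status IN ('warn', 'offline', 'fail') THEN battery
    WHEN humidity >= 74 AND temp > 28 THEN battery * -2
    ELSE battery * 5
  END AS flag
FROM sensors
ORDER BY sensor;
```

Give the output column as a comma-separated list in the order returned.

80, 59, 36, 295, 79, 43, 435, 50, 78

sensor=B: humidity >= 94 OR temp < 1 → 80
sensor=E: humidity >= 77 OR status IN ('warn', 'offline', 'fail') → 59
sensor=H: humidity >= 77 OR status IN ('warn', 'offline', 'fail') → 36
sensor=J: ELSE → 295
sensor=K: humidity >= 90 OR status = 'warn' → 79
sensor=U: humidity >= 90 OR status = 'warn' → 43
sensor=W: ELSE → 435
sensor=X: ELSE → 50
sensor=Z: humidity >= 94 OR temp < 1 → 78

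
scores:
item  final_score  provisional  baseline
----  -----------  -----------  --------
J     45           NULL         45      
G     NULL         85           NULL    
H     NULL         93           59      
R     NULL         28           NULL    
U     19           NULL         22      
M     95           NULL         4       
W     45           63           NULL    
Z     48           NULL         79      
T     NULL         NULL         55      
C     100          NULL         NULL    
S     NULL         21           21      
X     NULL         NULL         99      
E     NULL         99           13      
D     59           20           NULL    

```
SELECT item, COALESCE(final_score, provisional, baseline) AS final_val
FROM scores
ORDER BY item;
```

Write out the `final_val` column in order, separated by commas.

100, 59, 99, 85, 93, 45, 95, 28, 21, 55, 19, 45, 99, 48

item=C: final_score=100 → 100
item=D: final_score=59 → 59
item=E: final_score=NULL, provisional=99 → 99
item=G: final_score=NULL, provisional=85 → 85
item=H: final_score=NULL, provisional=93 → 93
item=J: final_score=45 → 45
item=M: final_score=95 → 95
item=R: final_score=NULL, provisional=28 → 28
item=S: final_score=NULL, provisional=21 → 21
item=T: final_score=NULL, provisional=NULL, baseline=55 → 55
item=U: final_score=19 → 19
item=W: final_score=45 → 45
item=X: final_score=NULL, provisional=NULL, baseline=99 → 99
item=Z: final_score=48 → 48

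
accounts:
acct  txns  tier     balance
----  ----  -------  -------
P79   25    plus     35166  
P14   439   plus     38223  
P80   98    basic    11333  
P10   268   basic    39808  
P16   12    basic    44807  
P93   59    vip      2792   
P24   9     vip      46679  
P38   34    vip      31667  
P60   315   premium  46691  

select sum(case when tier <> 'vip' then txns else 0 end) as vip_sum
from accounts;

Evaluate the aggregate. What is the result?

1157

acct=P79: ✓ → 25
acct=P14: ✓ → 439
acct=P80: ✓ → 98
acct=P10: ✓ → 268
acct=P16: ✓ → 12
acct=P93: ✗
acct=P24: ✗
acct=P38: ✗
acct=P60: ✓ → 315
vip_sum = 25 + 439 + 98 + 268 + 12 + 315 = 1157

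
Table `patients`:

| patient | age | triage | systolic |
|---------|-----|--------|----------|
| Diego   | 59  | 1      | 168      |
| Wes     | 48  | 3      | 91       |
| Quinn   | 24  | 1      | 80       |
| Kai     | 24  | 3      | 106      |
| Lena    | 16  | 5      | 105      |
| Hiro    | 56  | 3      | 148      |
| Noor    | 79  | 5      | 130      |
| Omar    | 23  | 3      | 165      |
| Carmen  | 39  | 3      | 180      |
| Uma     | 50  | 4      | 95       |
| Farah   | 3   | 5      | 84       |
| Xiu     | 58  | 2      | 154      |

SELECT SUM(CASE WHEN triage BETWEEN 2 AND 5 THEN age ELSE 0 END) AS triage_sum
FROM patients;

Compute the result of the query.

patient=Diego: ✗
patient=Wes: ✓ → 48
patient=Quinn: ✗
patient=Kai: ✓ → 24
patient=Lena: ✓ → 16
patient=Hiro: ✓ → 56
patient=Noor: ✓ → 79
patient=Omar: ✓ → 23
patient=Carmen: ✓ → 39
patient=Uma: ✓ → 50
patient=Farah: ✓ → 3
patient=Xiu: ✓ → 58
triage_sum = 48 + 24 + 16 + 56 + 79 + 23 + 39 + 50 + 3 + 58 = 396

396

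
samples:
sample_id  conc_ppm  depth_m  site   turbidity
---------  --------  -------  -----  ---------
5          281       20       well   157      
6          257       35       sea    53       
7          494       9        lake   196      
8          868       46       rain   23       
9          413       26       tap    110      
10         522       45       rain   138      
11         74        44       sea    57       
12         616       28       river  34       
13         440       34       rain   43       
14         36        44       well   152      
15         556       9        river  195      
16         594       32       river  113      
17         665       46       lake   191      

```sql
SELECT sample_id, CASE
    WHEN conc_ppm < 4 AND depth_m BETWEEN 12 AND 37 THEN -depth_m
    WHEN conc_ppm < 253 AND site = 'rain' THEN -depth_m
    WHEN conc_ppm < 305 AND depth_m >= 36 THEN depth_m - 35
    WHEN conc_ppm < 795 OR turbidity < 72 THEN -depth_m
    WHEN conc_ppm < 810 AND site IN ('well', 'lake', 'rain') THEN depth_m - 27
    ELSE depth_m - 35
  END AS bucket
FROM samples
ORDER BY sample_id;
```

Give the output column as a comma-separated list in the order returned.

-20, -35, -9, -46, -26, -45, 9, -28, -34, 9, -9, -32, -46

sample_id=5: conc_ppm < 795 OR turbidity < 72 → -20
sample_id=6: conc_ppm < 795 OR turbidity < 72 → -35
sample_id=7: conc_ppm < 795 OR turbidity < 72 → -9
sample_id=8: conc_ppm < 795 OR turbidity < 72 → -46
sample_id=9: conc_ppm < 795 OR turbidity < 72 → -26
sample_id=10: conc_ppm < 795 OR turbidity < 72 → -45
sample_id=11: conc_ppm < 305 AND depth_m >= 36 → 9
sample_id=12: conc_ppm < 795 OR turbidity < 72 → -28
sample_id=13: conc_ppm < 795 OR turbidity < 72 → -34
sample_id=14: conc_ppm < 305 AND depth_m >= 36 → 9
sample_id=15: conc_ppm < 795 OR turbidity < 72 → -9
sample_id=16: conc_ppm < 795 OR turbidity < 72 → -32
sample_id=17: conc_ppm < 795 OR turbidity < 72 → -46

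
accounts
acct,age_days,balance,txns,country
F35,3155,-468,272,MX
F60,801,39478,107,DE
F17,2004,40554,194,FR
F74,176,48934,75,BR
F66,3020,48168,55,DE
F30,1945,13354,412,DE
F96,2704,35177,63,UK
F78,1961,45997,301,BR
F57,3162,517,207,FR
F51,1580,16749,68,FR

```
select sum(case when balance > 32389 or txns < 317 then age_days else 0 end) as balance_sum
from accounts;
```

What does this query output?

18563

acct=F35: ✓ → 3155
acct=F60: ✓ → 801
acct=F17: ✓ → 2004
acct=F74: ✓ → 176
acct=F66: ✓ → 3020
acct=F30: ✗
acct=F96: ✓ → 2704
acct=F78: ✓ → 1961
acct=F57: ✓ → 3162
acct=F51: ✓ → 1580
balance_sum = 3155 + 801 + 2004 + 176 + 3020 + 2704 + 1961 + 3162 + 1580 = 18563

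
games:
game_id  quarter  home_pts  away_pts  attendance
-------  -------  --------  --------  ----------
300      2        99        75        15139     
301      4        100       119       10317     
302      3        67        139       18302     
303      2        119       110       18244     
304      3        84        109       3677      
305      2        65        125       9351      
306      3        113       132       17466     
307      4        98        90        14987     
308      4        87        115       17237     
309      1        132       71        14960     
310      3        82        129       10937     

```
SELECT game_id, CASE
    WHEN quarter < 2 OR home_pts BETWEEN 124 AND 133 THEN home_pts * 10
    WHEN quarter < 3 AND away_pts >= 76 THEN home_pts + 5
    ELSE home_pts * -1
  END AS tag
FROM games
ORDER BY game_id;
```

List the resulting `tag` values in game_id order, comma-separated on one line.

game_id=300: ELSE → -99
game_id=301: ELSE → -100
game_id=302: ELSE → -67
game_id=303: quarter < 3 AND away_pts >= 76 → 124
game_id=304: ELSE → -84
game_id=305: quarter < 3 AND away_pts >= 76 → 70
game_id=306: ELSE → -113
game_id=307: ELSE → -98
game_id=308: ELSE → -87
game_id=309: quarter < 2 OR home_pts BETWEEN 124 AND 133 → 1320
game_id=310: ELSE → -82

-99, -100, -67, 124, -84, 70, -113, -98, -87, 1320, -82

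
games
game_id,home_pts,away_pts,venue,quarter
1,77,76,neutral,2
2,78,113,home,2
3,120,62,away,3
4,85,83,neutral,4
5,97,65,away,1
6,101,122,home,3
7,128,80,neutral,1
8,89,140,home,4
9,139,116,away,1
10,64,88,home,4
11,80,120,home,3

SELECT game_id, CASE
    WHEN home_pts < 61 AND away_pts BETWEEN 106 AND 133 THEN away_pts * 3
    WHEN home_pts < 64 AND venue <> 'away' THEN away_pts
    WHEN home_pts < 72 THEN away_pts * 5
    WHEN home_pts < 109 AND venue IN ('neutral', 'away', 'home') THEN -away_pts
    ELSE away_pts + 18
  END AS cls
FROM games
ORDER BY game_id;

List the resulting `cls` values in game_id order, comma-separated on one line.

-76, -113, 80, -83, -65, -122, 98, -140, 134, 440, -120

game_id=1: home_pts < 109 AND venue IN ('neutral', 'away', 'home') → -76
game_id=2: home_pts < 109 AND venue IN ('neutral', 'away', 'home') → -113
game_id=3: ELSE → 80
game_id=4: home_pts < 109 AND venue IN ('neutral', 'away', 'home') → -83
game_id=5: home_pts < 109 AND venue IN ('neutral', 'away', 'home') → -65
game_id=6: home_pts < 109 AND venue IN ('neutral', 'away', 'home') → -122
game_id=7: ELSE → 98
game_id=8: home_pts < 109 AND venue IN ('neutral', 'away', 'home') → -140
game_id=9: ELSE → 134
game_id=10: home_pts < 72 → 440
game_id=11: home_pts < 109 AND venue IN ('neutral', 'away', 'home') → -120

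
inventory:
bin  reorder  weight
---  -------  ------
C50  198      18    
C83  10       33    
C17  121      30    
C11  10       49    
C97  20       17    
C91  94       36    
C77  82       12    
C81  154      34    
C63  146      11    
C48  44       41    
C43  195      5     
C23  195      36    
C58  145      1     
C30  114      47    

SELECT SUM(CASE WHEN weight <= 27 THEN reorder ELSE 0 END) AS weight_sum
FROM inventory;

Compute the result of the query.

bin=C50: ✓ → 198
bin=C83: ✗
bin=C17: ✗
bin=C11: ✗
bin=C97: ✓ → 20
bin=C91: ✗
bin=C77: ✓ → 82
bin=C81: ✗
bin=C63: ✓ → 146
bin=C48: ✗
bin=C43: ✓ → 195
bin=C23: ✗
bin=C58: ✓ → 145
bin=C30: ✗
weight_sum = 198 + 20 + 82 + 146 + 195 + 145 = 786

786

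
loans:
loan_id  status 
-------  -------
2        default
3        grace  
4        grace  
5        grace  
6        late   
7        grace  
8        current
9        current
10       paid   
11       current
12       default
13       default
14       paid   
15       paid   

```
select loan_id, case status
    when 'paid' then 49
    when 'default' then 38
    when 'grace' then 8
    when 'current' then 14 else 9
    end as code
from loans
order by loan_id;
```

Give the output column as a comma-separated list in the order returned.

38, 8, 8, 8, 9, 8, 14, 14, 49, 14, 38, 38, 49, 49

loan_id=2: status='default' → 38
loan_id=3: status='grace' → 8
loan_id=4: status='grace' → 8
loan_id=5: status='grace' → 8
loan_id=6: ELSE → 9
loan_id=7: status='grace' → 8
loan_id=8: status='current' → 14
loan_id=9: status='current' → 14
loan_id=10: status='paid' → 49
loan_id=11: status='current' → 14
loan_id=12: status='default' → 38
loan_id=13: status='default' → 38
loan_id=14: status='paid' → 49
loan_id=15: status='paid' → 49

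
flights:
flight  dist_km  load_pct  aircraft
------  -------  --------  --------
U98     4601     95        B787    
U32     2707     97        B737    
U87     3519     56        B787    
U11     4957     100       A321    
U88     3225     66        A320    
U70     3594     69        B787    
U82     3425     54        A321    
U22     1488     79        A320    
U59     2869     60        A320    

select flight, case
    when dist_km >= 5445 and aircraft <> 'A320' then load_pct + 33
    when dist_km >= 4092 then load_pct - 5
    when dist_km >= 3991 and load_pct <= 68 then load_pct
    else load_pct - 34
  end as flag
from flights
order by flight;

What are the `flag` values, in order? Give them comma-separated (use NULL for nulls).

flight=U11: dist_km >= 4092 → 95
flight=U22: ELSE → 45
flight=U32: ELSE → 63
flight=U59: ELSE → 26
flight=U70: ELSE → 35
flight=U82: ELSE → 20
flight=U87: ELSE → 22
flight=U88: ELSE → 32
flight=U98: dist_km >= 4092 → 90

95, 45, 63, 26, 35, 20, 22, 32, 90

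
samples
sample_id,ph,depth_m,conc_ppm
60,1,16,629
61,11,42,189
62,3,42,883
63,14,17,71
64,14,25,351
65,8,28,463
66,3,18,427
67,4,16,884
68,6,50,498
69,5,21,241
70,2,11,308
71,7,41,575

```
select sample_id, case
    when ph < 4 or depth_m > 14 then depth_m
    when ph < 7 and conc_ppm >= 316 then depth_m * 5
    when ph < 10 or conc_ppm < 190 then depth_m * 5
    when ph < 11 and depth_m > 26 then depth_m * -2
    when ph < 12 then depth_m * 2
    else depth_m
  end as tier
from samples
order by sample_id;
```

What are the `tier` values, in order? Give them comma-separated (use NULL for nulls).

16, 42, 42, 17, 25, 28, 18, 16, 50, 21, 11, 41

sample_id=60: ph < 4 or depth_m > 14 → 16
sample_id=61: ph < 4 or depth_m > 14 → 42
sample_id=62: ph < 4 or depth_m > 14 → 42
sample_id=63: ph < 4 or depth_m > 14 → 17
sample_id=64: ph < 4 or depth_m > 14 → 25
sample_id=65: ph < 4 or depth_m > 14 → 28
sample_id=66: ph < 4 or depth_m > 14 → 18
sample_id=67: ph < 4 or depth_m > 14 → 16
sample_id=68: ph < 4 or depth_m > 14 → 50
sample_id=69: ph < 4 or depth_m > 14 → 21
sample_id=70: ph < 4 or depth_m > 14 → 11
sample_id=71: ph < 4 or depth_m > 14 → 41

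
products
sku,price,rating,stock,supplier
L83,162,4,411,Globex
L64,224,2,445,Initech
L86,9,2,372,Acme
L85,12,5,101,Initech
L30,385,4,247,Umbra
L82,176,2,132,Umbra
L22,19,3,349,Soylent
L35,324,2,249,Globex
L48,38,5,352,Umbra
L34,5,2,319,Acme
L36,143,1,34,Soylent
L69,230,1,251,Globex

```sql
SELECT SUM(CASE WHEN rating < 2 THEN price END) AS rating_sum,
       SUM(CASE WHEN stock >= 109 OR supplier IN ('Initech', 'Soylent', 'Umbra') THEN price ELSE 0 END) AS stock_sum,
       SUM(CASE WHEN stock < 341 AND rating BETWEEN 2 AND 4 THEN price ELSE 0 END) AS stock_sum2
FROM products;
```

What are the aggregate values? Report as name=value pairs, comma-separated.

[rating_sum: rating < 2]
sku=L83: ✗
sku=L64: ✗
sku=L86: ✗
sku=L85: ✗
sku=L30: ✗
sku=L82: ✗
sku=L22: ✗
sku=L35: ✗
sku=L48: ✗
sku=L34: ✗
sku=L36: ✓ → 143
sku=L69: ✓ → 230
rating_sum = 143 + 230 = 373
—
[stock_sum: stock >= 109 OR supplier IN ('Initech', 'Soylent', 'Umbra')]
sku=L83: ✓ → 162
sku=L64: ✓ → 224
sku=L86: ✓ → 9
sku=L85: ✓ → 12
sku=L30: ✓ → 385
sku=L82: ✓ → 176
sku=L22: ✓ → 19
sku=L35: ✓ → 324
sku=L48: ✓ → 38
sku=L34: ✓ → 5
sku=L36: ✓ → 143
sku=L69: ✓ → 230
stock_sum = 162 + 224 + 9 + 12 + 385 + 176 + 19 + 324 + 38 + 5 + 143 + 230 = 1727
—
[stock_sum2: stock < 341 AND rating BETWEEN 2 AND 4]
sku=L83: ✗
sku=L64: ✗
sku=L86: ✗
sku=L85: ✗
sku=L30: ✓ → 385
sku=L82: ✓ → 176
sku=L22: ✗
sku=L35: ✓ → 324
sku=L48: ✗
sku=L34: ✓ → 5
sku=L36: ✗
sku=L69: ✗
stock_sum2 = 385 + 176 + 324 + 5 = 890

rating_sum=373, stock_sum=1727, stock_sum2=890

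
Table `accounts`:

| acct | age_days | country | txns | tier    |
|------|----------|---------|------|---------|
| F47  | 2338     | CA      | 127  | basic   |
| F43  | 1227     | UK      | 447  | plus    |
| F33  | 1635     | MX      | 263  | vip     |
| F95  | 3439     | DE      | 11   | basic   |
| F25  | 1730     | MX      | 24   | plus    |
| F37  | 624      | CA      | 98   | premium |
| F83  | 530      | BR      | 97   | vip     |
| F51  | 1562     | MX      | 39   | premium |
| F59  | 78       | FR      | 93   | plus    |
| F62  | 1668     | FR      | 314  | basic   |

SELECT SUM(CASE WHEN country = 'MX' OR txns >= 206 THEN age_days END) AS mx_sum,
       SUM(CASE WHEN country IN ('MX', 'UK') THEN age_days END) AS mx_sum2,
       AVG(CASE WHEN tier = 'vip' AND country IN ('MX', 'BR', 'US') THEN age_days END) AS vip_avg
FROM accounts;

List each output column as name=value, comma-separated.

mx_sum=7822, mx_sum2=6154, vip_avg=1082.5

[mx_sum: country = 'MX' OR txns >= 206]
acct=F47: ✗
acct=F43: ✓ → 1227
acct=F33: ✓ → 1635
acct=F95: ✗
acct=F25: ✓ → 1730
acct=F37: ✗
acct=F83: ✗
acct=F51: ✓ → 1562
acct=F59: ✗
acct=F62: ✓ → 1668
mx_sum = 1227 + 1635 + 1730 + 1562 + 1668 = 7822
—
[mx_sum2: country IN ('MX', 'UK')]
acct=F47: ✗
acct=F43: ✓ → 1227
acct=F33: ✓ → 1635
acct=F95: ✗
acct=F25: ✓ → 1730
acct=F37: ✗
acct=F83: ✗
acct=F51: ✓ → 1562
acct=F59: ✗
acct=F62: ✗
mx_sum2 = 1227 + 1635 + 1730 + 1562 = 6154
—
[vip_avg: tier = 'vip' AND country IN ('MX', 'BR', 'US')]
acct=F47: ✗
acct=F43: ✗
acct=F33: ✓ → 1635
acct=F95: ✗
acct=F25: ✗
acct=F37: ✗
acct=F83: ✓ → 530
acct=F51: ✗
acct=F59: ✗
acct=F62: ✗
vip_avg = (1635 + 530) / 2 = 1082.5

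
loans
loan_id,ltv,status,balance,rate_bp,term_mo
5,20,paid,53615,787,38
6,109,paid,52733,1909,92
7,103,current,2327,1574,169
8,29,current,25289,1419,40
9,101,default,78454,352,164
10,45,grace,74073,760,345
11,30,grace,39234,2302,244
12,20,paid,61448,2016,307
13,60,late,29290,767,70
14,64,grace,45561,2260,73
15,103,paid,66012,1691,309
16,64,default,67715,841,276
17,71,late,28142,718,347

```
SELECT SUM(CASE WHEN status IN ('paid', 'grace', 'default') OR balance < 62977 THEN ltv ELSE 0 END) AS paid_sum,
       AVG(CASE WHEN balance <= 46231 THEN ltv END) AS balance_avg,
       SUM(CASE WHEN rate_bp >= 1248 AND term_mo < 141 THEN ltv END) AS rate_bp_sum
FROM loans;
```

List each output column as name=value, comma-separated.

paid_sum=819, balance_avg=59.5, rate_bp_sum=202

[paid_sum: status IN ('paid', 'grace', 'default') OR balance < 62977]
loan_id=5: ✓ → 20
loan_id=6: ✓ → 109
loan_id=7: ✓ → 103
loan_id=8: ✓ → 29
loan_id=9: ✓ → 101
loan_id=10: ✓ → 45
loan_id=11: ✓ → 30
loan_id=12: ✓ → 20
loan_id=13: ✓ → 60
loan_id=14: ✓ → 64
loan_id=15: ✓ → 103
loan_id=16: ✓ → 64
loan_id=17: ✓ → 71
paid_sum = 20 + 109 + 103 + 29 + 101 + 45 + 30 + 20 + 60 + 64 + 103 + 64 + 71 = 819
—
[balance_avg: balance <= 46231]
loan_id=5: ✗
loan_id=6: ✗
loan_id=7: ✓ → 103
loan_id=8: ✓ → 29
loan_id=9: ✗
loan_id=10: ✗
loan_id=11: ✓ → 30
loan_id=12: ✗
loan_id=13: ✓ → 60
loan_id=14: ✓ → 64
loan_id=15: ✗
loan_id=16: ✗
loan_id=17: ✓ → 71
balance_avg = (103 + 29 + 30 + 60 + 64 + 71) / 6 = 59.5
—
[rate_bp_sum: rate_bp >= 1248 AND term_mo < 141]
loan_id=5: ✗
loan_id=6: ✓ → 109
loan_id=7: ✗
loan_id=8: ✓ → 29
loan_id=9: ✗
loan_id=10: ✗
loan_id=11: ✗
loan_id=12: ✗
loan_id=13: ✗
loan_id=14: ✓ → 64
loan_id=15: ✗
loan_id=16: ✗
loan_id=17: ✗
rate_bp_sum = 109 + 29 + 64 = 202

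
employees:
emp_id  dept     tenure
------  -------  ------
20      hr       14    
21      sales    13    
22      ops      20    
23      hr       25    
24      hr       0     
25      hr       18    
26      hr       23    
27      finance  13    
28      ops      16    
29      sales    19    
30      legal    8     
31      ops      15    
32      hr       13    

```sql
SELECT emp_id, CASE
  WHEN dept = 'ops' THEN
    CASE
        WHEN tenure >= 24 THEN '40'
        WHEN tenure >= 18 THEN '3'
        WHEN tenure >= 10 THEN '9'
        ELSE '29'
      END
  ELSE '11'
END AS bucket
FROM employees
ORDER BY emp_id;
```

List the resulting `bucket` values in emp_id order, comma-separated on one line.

emp_id=20: dept='hr' → outer ELSE → 11
emp_id=21: dept='sales' → outer ELSE → 11
emp_id=22: dept='ops' → inner[tenure >= 18] → 3
emp_id=23: dept='hr' → outer ELSE → 11
emp_id=24: dept='hr' → outer ELSE → 11
emp_id=25: dept='hr' → outer ELSE → 11
emp_id=26: dept='hr' → outer ELSE → 11
emp_id=27: dept='finance' → outer ELSE → 11
emp_id=28: dept='ops' → inner[tenure >= 10] → 9
emp_id=29: dept='sales' → outer ELSE → 11
emp_id=30: dept='legal' → outer ELSE → 11
emp_id=31: dept='ops' → inner[tenure >= 10] → 9
emp_id=32: dept='hr' → outer ELSE → 11

11, 11, 3, 11, 11, 11, 11, 11, 9, 11, 11, 9, 11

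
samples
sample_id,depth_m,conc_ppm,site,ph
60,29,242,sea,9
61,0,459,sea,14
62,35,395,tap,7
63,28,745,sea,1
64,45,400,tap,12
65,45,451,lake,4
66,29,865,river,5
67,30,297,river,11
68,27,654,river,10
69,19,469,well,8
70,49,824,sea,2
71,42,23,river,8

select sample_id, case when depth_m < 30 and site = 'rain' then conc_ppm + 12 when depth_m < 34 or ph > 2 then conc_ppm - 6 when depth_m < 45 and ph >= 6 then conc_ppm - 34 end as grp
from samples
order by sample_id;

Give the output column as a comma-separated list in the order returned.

236, 453, 389, 739, 394, 445, 859, 291, 648, 463, NULL, 17

sample_id=60: depth_m < 34 or ph > 2 → 236
sample_id=61: depth_m < 34 or ph > 2 → 453
sample_id=62: depth_m < 34 or ph > 2 → 389
sample_id=63: depth_m < 34 or ph > 2 → 739
sample_id=64: depth_m < 34 or ph > 2 → 394
sample_id=65: depth_m < 34 or ph > 2 → 445
sample_id=66: depth_m < 34 or ph > 2 → 859
sample_id=67: depth_m < 34 or ph > 2 → 291
sample_id=68: depth_m < 34 or ph > 2 → 648
sample_id=69: depth_m < 34 or ph > 2 → 463
sample_id=70: (no match → NULL) → NULL
sample_id=71: depth_m < 34 or ph > 2 → 17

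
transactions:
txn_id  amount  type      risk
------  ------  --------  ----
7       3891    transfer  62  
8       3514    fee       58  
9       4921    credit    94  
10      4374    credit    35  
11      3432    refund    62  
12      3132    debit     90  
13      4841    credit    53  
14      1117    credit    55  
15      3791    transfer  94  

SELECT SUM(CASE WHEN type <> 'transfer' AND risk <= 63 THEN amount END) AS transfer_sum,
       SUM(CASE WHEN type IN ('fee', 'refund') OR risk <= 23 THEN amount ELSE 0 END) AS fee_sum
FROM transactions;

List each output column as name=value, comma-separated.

transfer_sum=17278, fee_sum=6946

[transfer_sum: type <> 'transfer' AND risk <= 63]
txn_id=7: ✗
txn_id=8: ✓ → 3514
txn_id=9: ✗
txn_id=10: ✓ → 4374
txn_id=11: ✓ → 3432
txn_id=12: ✗
txn_id=13: ✓ → 4841
txn_id=14: ✓ → 1117
txn_id=15: ✗
transfer_sum = 3514 + 4374 + 3432 + 4841 + 1117 = 17278
—
[fee_sum: type IN ('fee', 'refund') OR risk <= 23]
txn_id=7: ✗
txn_id=8: ✓ → 3514
txn_id=9: ✗
txn_id=10: ✗
txn_id=11: ✓ → 3432
txn_id=12: ✗
txn_id=13: ✗
txn_id=14: ✗
txn_id=15: ✗
fee_sum = 3514 + 3432 = 6946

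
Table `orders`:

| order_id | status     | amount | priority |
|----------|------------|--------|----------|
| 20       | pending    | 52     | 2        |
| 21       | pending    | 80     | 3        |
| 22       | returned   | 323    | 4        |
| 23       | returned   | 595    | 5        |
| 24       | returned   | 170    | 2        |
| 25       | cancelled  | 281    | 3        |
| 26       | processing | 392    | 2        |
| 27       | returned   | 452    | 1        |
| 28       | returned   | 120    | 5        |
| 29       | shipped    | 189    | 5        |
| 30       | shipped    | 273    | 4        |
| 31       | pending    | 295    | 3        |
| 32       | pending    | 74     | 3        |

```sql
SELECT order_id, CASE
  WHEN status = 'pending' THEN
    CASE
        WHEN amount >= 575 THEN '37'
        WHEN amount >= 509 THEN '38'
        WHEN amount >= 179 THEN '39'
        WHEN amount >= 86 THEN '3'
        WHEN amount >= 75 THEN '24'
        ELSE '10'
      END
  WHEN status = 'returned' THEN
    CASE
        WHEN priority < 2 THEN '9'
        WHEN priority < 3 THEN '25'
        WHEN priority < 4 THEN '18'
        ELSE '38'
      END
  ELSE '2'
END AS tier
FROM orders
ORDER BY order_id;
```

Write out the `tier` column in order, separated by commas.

10, 24, 38, 38, 25, 2, 2, 9, 38, 2, 2, 39, 10

order_id=20: status='pending' → inner[ELSE] → 10
order_id=21: status='pending' → inner[amount >= 75] → 24
order_id=22: status='returned' → inner[ELSE] → 38
order_id=23: status='returned' → inner[ELSE] → 38
order_id=24: status='returned' → inner[priority < 3] → 25
order_id=25: status='cancelled' → outer ELSE → 2
order_id=26: status='processing' → outer ELSE → 2
order_id=27: status='returned' → inner[priority < 2] → 9
order_id=28: status='returned' → inner[ELSE] → 38
order_id=29: status='shipped' → outer ELSE → 2
order_id=30: status='shipped' → outer ELSE → 2
order_id=31: status='pending' → inner[amount >= 179] → 39
order_id=32: status='pending' → inner[ELSE] → 10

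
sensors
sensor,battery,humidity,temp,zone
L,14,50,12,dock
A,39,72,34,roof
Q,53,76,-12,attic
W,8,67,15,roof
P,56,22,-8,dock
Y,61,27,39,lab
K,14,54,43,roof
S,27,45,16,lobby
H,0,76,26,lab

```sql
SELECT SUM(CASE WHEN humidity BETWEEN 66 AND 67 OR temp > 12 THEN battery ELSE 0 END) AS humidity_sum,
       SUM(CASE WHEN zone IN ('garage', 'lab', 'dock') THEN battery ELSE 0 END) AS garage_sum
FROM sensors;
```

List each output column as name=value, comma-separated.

[humidity_sum: humidity BETWEEN 66 AND 67 OR temp > 12]
sensor=L: ✗
sensor=A: ✓ → 39
sensor=Q: ✗
sensor=W: ✓ → 8
sensor=P: ✗
sensor=Y: ✓ → 61
sensor=K: ✓ → 14
sensor=S: ✓ → 27
sensor=H: ✓ → 0
humidity_sum = 39 + 8 + 61 + 14 + 27 = 149
—
[garage_sum: zone IN ('garage', 'lab', 'dock')]
sensor=L: ✓ → 14
sensor=A: ✗
sensor=Q: ✗
sensor=W: ✗
sensor=P: ✓ → 56
sensor=Y: ✓ → 61
sensor=K: ✗
sensor=S: ✗
sensor=H: ✓ → 0
garage_sum = 14 + 56 + 61 = 131

humidity_sum=149, garage_sum=131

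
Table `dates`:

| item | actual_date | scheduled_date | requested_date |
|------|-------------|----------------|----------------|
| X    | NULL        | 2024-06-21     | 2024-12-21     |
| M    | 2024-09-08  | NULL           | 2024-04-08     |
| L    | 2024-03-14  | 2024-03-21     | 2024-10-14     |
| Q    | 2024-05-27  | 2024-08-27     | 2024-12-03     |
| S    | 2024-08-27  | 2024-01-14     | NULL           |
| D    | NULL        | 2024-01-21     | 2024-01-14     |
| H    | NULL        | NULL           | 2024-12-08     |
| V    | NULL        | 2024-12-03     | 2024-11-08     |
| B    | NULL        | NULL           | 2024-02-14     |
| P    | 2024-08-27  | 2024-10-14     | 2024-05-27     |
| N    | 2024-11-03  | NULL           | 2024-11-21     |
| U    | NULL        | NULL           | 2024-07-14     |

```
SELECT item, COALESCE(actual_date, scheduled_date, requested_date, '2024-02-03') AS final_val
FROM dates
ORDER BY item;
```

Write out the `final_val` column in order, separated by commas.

2024-02-14, 2024-01-21, 2024-12-08, 2024-03-14, 2024-09-08, 2024-11-03, 2024-08-27, 2024-05-27, 2024-08-27, 2024-07-14, 2024-12-03, 2024-06-21

item=B: actual_date=NULL, scheduled_date=NULL, requested_date=2024-02-14 → 2024-02-14
item=D: actual_date=NULL, scheduled_date=2024-01-21 → 2024-01-21
item=H: actual_date=NULL, scheduled_date=NULL, requested_date=2024-12-08 → 2024-12-08
item=L: actual_date=2024-03-14 → 2024-03-14
item=M: actual_date=2024-09-08 → 2024-09-08
item=N: actual_date=2024-11-03 → 2024-11-03
item=P: actual_date=2024-08-27 → 2024-08-27
item=Q: actual_date=2024-05-27 → 2024-05-27
item=S: actual_date=2024-08-27 → 2024-08-27
item=U: actual_date=NULL, scheduled_date=NULL, requested_date=2024-07-14 → 2024-07-14
item=V: actual_date=NULL, scheduled_date=2024-12-03 → 2024-12-03
item=X: actual_date=NULL, scheduled_date=2024-06-21 → 2024-06-21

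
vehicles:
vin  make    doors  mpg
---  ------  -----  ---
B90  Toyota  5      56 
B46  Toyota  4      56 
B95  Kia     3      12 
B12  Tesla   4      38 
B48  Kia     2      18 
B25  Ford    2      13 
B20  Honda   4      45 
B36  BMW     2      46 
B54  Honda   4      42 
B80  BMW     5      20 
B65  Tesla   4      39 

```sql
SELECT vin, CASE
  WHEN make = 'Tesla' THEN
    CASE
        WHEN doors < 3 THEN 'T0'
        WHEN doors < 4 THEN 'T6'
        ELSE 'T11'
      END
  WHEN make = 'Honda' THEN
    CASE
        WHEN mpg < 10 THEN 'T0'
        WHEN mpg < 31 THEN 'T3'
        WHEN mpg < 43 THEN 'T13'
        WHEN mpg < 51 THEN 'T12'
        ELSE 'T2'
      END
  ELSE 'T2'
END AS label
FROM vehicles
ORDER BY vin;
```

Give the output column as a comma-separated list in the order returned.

T11, T12, T2, T2, T2, T2, T13, T11, T2, T2, T2

vin=B12: make='Tesla' → inner[ELSE] → T11
vin=B20: make='Honda' → inner[mpg < 51] → T12
vin=B25: make='Ford' → outer ELSE → T2
vin=B36: make='BMW' → outer ELSE → T2
vin=B46: make='Toyota' → outer ELSE → T2
vin=B48: make='Kia' → outer ELSE → T2
vin=B54: make='Honda' → inner[mpg < 43] → T13
vin=B65: make='Tesla' → inner[ELSE] → T11
vin=B80: make='BMW' → outer ELSE → T2
vin=B90: make='Toyota' → outer ELSE → T2
vin=B95: make='Kia' → outer ELSE → T2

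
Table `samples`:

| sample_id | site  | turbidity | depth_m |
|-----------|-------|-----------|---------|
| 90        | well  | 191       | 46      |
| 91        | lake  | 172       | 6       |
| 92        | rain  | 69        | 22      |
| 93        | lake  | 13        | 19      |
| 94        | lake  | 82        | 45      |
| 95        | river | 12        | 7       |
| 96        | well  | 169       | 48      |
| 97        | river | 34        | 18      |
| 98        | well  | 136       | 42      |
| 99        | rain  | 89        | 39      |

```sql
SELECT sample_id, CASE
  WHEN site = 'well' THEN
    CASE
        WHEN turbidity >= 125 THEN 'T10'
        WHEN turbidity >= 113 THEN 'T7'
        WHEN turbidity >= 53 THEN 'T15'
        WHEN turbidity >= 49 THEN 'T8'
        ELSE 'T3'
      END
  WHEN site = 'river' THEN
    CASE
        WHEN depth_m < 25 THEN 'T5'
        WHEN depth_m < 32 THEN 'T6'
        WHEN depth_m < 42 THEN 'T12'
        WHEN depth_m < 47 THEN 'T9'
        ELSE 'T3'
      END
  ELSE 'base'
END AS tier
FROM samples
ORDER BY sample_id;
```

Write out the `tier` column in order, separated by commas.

sample_id=90: site='well' → inner[turbidity >= 125] → T10
sample_id=91: site='lake' → outer ELSE → base
sample_id=92: site='rain' → outer ELSE → base
sample_id=93: site='lake' → outer ELSE → base
sample_id=94: site='lake' → outer ELSE → base
sample_id=95: site='river' → inner[depth_m < 25] → T5
sample_id=96: site='well' → inner[turbidity >= 125] → T10
sample_id=97: site='river' → inner[depth_m < 25] → T5
sample_id=98: site='well' → inner[turbidity >= 125] → T10
sample_id=99: site='rain' → outer ELSE → base

T10, base, base, base, base, T5, T10, T5, T10, base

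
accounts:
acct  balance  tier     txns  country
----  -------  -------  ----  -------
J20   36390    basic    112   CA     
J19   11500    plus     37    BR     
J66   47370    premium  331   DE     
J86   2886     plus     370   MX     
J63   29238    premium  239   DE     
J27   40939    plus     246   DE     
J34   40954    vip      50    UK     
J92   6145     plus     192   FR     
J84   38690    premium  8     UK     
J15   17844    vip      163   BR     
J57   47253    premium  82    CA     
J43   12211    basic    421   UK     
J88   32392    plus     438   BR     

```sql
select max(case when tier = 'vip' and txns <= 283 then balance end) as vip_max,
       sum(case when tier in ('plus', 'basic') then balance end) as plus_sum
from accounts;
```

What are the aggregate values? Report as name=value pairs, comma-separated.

[vip_max: tier = 'vip' and txns <= 283]
acct=J20: ✗
acct=J19: ✗
acct=J66: ✗
acct=J86: ✗
acct=J63: ✗
acct=J27: ✗
acct=J34: ✓ → 40954
acct=J92: ✗
acct=J84: ✗
acct=J15: ✓ → 17844
acct=J57: ✗
acct=J43: ✗
acct=J88: ✗
vip_max = MAX(40954, 17844) = 40954
—
[plus_sum: tier in ('plus', 'basic')]
acct=J20: ✓ → 36390
acct=J19: ✓ → 11500
acct=J66: ✗
acct=J86: ✓ → 2886
acct=J63: ✗
acct=J27: ✓ → 40939
acct=J34: ✗
acct=J92: ✓ → 6145
acct=J84: ✗
acct=J15: ✗
acct=J57: ✗
acct=J43: ✓ → 12211
acct=J88: ✓ → 32392
plus_sum = 36390 + 11500 + 2886 + 40939 + 6145 + 12211 + 32392 = 142463

vip_max=40954, plus_sum=142463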